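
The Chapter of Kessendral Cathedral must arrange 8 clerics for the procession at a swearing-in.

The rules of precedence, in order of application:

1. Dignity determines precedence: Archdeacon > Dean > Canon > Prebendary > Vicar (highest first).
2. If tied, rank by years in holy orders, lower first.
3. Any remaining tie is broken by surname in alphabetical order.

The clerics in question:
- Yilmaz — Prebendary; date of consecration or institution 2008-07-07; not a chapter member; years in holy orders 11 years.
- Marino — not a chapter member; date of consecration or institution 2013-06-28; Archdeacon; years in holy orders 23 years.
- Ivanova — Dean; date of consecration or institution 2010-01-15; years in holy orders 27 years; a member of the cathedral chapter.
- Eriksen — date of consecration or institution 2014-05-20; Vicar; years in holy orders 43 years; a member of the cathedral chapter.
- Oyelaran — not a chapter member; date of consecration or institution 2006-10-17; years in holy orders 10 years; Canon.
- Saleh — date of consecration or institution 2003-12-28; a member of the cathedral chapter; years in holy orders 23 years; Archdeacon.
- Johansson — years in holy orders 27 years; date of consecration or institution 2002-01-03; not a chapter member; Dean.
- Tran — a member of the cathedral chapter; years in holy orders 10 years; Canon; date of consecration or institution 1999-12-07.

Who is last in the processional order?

Eriksen

By dignity: Marino and Saleh (Archdeacon); then Ivanova and Johansson (Dean); then Oyelaran and Tran (Canon); then Yilmaz (Prebendary); then Eriksen (Vicar).
Marino and Saleh both have years in holy orders 23 years, so the next rule applies.
Among Marino and Saleh, alphabetically by surname: Marino before Saleh.
Ivanova and Johansson both have years in holy orders 27 years, so the next rule applies.
Among Ivanova and Johansson, alphabetically by surname: Ivanova before Johansson.
Oyelaran and Tran both have years in holy orders 10 years, so the next rule applies.
Among Oyelaran and Tran, alphabetically by surname: Oyelaran before Tran.
Order: Marino, Saleh, Ivanova, Johansson, Oyelaran, Tran, Yilmaz, Eriksen.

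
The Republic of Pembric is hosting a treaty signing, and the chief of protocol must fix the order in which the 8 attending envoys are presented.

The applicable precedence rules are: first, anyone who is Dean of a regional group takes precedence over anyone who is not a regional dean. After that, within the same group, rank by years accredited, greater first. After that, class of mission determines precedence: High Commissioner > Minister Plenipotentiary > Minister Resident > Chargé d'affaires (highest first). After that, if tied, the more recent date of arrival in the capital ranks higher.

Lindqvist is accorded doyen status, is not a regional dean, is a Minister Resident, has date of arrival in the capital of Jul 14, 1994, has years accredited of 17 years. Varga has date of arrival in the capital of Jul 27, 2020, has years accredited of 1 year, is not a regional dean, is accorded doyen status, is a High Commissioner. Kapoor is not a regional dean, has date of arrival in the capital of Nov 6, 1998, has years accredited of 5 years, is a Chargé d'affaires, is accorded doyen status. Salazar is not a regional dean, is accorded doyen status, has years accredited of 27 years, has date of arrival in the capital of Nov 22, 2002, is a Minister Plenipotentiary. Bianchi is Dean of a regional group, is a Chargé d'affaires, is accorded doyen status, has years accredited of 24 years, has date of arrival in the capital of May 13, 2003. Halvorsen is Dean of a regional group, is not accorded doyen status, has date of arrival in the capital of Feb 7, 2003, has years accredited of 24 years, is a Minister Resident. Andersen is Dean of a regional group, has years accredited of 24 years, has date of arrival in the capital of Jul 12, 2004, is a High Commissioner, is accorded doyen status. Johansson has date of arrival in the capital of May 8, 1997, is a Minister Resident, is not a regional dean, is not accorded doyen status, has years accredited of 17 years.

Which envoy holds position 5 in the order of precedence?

Johansson

By the first rule: Andersen, Halvorsen and Bianchi (each Dean of a regional group); then Salazar, Johansson, Lindqvist, Kapoor and Varga (each not a regional dean).
Andersen, Halvorsen and Bianchi all have years accredited 24 years, so the next rule applies.
Among Andersen, Halvorsen and Bianchi, by class of mission: Andersen (High Commissioner) before Halvorsen (Minister Resident) before Bianchi (Chargé d'affaires).
Among Salazar, Johansson, Lindqvist, Kapoor and Varga, by years accredited (higher first): Salazar (27 years) before Johansson and Lindqvist (17 years) before Kapoor (5 years) before Varga (1 year).
Johansson and Lindqvist are each Minister Resident, so the next rule applies.
Among Johansson and Lindqvist, by date of arrival in the capital (later first): Johansson (May 8, 1997) before Lindqvist (Jul 14, 1994).
Order: Andersen, Halvorsen, Bianchi, Salazar, Johansson, Lindqvist, Kapoor, Varga.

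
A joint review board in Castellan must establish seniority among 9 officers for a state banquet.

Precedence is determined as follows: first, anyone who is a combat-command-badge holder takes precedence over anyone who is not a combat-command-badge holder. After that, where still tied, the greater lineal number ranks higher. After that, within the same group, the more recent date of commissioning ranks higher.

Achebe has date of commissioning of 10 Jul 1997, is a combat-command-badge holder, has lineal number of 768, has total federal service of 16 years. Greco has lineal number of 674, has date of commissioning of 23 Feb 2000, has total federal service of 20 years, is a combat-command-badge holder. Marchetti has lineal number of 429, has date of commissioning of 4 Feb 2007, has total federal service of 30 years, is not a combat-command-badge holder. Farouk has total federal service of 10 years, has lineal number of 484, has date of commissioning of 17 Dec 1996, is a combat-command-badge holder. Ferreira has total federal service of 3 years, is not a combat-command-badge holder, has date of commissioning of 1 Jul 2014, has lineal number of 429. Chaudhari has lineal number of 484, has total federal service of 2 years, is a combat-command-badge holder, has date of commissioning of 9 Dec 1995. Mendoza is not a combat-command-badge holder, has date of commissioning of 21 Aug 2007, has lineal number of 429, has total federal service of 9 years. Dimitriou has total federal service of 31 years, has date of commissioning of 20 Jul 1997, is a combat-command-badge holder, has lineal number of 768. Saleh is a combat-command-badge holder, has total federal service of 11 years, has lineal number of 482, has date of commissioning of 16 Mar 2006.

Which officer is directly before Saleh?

By the first rule: Dimitriou, Achebe, Greco, Farouk, Chaudhari and Saleh (each a combat-command-badge holder); then Ferreira, Mendoza and Marchetti (each not a combat-command-badge holder).
Among Dimitriou, Achebe, Greco, Farouk, Chaudhari and Saleh, by lineal number (higher first): Dimitriou and Achebe (768) before Greco (674) before Farouk and Chaudhari (484) before Saleh (482).
Among Dimitriou and Achebe, by date of commissioning (later first): Dimitriou (20 Jul 1997) before Achebe (10 Jul 1997).
Among Farouk and Chaudhari, by date of commissioning (later first): Farouk (17 Dec 1996) before Chaudhari (9 Dec 1995).
Ferreira, Mendoza and Marchetti all have lineal number 429, so the next rule applies.
Among Ferreira, Mendoza and Marchetti, by date of commissioning (later first): Ferreira (1 Jul 2014) before Mendoza (21 Aug 2007) before Marchetti (4 Feb 2007).
Order: Dimitriou, Achebe, Greco, Farouk, Chaudhari, Saleh, Ferreira, Mendoza, Marchetti.

Chaudhari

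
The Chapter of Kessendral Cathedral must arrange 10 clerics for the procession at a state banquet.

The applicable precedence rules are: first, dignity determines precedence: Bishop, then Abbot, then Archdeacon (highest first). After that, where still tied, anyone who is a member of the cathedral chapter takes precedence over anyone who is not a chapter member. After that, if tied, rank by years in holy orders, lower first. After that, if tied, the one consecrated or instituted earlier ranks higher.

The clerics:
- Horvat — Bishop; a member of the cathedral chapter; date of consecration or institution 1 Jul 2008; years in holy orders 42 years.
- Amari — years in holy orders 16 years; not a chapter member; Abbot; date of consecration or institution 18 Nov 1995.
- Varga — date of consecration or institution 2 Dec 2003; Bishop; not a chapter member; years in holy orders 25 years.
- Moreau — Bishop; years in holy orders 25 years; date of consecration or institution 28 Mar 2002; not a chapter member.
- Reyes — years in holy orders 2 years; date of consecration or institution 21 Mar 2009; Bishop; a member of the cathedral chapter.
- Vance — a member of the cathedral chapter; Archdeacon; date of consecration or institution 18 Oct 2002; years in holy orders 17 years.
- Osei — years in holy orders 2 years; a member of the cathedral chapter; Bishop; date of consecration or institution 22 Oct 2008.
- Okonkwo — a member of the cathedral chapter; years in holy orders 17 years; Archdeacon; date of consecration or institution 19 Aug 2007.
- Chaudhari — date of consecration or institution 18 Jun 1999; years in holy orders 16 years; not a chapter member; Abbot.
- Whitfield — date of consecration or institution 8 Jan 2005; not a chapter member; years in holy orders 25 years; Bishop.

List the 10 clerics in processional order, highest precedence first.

Osei, Reyes, Horvat, Moreau, Varga, Whitfield, Amari, Chaudhari, Vance, Okonkwo

By dignity: Osei, Reyes, Horvat, Moreau, Varga and Whitfield (Bishop); then Amari and Chaudhari (Abbot); then Vance and Okonkwo (Archdeacon).
Among Osei, Reyes, Horvat, Moreau, Varga and Whitfield, a member of the cathedral chapter before not a chapter member: Osei, Reyes and Horvat (a member of the cathedral chapter) before Moreau, Varga and Whitfield (not a chapter member).
Among Osei, Reyes and Horvat, by years in holy orders (lower first): Osei and Reyes (2 years) before Horvat (42 years).
Among Osei and Reyes, by date of consecration or institution (earlier first): Osei (22 Oct 2008) before Reyes (21 Mar 2009).
Moreau, Varga and Whitfield all have years in holy orders 25 years, so the next rule applies.
Among Moreau, Varga and Whitfield, by date of consecration or institution (earlier first): Moreau (28 Mar 2002) before Varga (2 Dec 2003) before Whitfield (8 Jan 2005).
Amari and Chaudhari are each not a chapter member, so the next rule applies.
Amari and Chaudhari both have years in holy orders 16 years, so the next rule applies.
Among Amari and Chaudhari, by date of consecration or institution (earlier first): Amari (18 Nov 1995) before Chaudhari (18 Jun 1999).
Vance and Okonkwo are each a member of the cathedral chapter, so the next rule applies.
Vance and Okonkwo both have years in holy orders 17 years, so the next rule applies.
Among Vance and Okonkwo, by date of consecration or institution (earlier first): Vance (18 Oct 2002) before Okonkwo (19 Aug 2007).
Full order: Osei, Reyes, Horvat, Moreau, Varga, Whitfield, Amari, Chaudhari, Vance, Okonkwo.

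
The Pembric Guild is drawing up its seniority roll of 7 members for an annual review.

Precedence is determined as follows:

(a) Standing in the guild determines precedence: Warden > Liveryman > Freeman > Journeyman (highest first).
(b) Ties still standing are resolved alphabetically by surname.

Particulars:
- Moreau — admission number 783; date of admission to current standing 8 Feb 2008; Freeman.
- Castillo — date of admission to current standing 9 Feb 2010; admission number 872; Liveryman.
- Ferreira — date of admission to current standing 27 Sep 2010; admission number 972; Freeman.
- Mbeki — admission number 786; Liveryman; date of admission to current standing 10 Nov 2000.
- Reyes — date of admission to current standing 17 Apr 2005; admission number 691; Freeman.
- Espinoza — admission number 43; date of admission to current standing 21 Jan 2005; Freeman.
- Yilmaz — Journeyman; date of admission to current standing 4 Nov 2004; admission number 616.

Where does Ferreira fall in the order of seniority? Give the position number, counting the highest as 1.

4

By standing in the guild: Castillo and Mbeki (Liveryman); then Espinoza, Ferreira, Moreau and Reyes (Freeman); then Yilmaz (Journeyman).
Among Castillo and Mbeki, alphabetically by surname: Castillo before Mbeki.
Among Espinoza, Ferreira, Moreau and Reyes, alphabetically by surname: Espinoza before Ferreira before Moreau before Reyes.
Order: Castillo, Mbeki, Espinoza, Ferreira, Moreau, Reyes, Yilmaz. So position 4.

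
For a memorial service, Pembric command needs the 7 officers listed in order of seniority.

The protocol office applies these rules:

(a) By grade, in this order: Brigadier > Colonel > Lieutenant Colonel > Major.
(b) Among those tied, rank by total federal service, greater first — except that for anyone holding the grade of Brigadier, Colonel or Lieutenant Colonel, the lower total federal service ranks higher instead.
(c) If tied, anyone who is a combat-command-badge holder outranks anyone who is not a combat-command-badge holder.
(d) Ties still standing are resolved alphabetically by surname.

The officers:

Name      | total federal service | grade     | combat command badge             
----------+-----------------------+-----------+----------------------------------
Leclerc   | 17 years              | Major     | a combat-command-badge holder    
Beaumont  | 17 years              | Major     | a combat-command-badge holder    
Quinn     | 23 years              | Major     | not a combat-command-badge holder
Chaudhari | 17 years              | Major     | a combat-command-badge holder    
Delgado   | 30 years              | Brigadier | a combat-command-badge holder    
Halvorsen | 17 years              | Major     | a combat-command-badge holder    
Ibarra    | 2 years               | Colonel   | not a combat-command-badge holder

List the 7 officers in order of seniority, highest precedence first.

By grade: Delgado (Brigadier); then Ibarra (Colonel); then Quinn, Beaumont, Chaudhari, Halvorsen and Leclerc (Major).
Among Quinn, Beaumont, Chaudhari, Halvorsen and Leclerc, by total federal service (higher first): Quinn (23 years) before Beaumont, Chaudhari, Halvorsen and Leclerc (17 years).
Beaumont, Chaudhari, Halvorsen and Leclerc are each a combat-command-badge holder, so the next rule applies.
Among Beaumont, Chaudhari, Halvorsen and Leclerc, alphabetically by surname: Beaumont before Chaudhari before Halvorsen before Leclerc.
Full order: Delgado, Ibarra, Quinn, Beaumont, Chaudhari, Halvorsen, Leclerc.

Delgado, Ibarra, Quinn, Beaumont, Chaudhari, Halvorsen, Leclerc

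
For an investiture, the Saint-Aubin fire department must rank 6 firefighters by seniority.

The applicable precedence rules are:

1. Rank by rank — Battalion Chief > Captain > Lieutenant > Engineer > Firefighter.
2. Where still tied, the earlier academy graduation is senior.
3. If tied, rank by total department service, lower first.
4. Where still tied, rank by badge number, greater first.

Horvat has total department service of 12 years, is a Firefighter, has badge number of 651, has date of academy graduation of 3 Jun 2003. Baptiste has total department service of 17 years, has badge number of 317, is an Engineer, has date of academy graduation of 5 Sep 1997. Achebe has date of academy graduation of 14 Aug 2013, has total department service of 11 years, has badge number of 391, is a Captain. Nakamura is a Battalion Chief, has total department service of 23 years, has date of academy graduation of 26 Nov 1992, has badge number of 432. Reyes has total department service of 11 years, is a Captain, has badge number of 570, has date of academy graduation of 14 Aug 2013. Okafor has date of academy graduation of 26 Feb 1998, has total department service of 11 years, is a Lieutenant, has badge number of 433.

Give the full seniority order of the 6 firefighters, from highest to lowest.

By rank: Nakamura (Battalion Chief); then Reyes and Achebe (Captain); then Okafor (Lieutenant); then Baptiste (Engineer); then Horvat (Firefighter).
Reyes and Achebe both have date of academy graduation 14 Aug 2013, so the next rule applies.
Reyes and Achebe both have total department service 11 years, so the next rule applies.
Among Reyes and Achebe, by badge number (higher first): Reyes (570) before Achebe (391).
Full order: Nakamura, Reyes, Achebe, Okafor, Baptiste, Horvat.

Nakamura, Reyes, Achebe, Okafor, Baptiste, Horvat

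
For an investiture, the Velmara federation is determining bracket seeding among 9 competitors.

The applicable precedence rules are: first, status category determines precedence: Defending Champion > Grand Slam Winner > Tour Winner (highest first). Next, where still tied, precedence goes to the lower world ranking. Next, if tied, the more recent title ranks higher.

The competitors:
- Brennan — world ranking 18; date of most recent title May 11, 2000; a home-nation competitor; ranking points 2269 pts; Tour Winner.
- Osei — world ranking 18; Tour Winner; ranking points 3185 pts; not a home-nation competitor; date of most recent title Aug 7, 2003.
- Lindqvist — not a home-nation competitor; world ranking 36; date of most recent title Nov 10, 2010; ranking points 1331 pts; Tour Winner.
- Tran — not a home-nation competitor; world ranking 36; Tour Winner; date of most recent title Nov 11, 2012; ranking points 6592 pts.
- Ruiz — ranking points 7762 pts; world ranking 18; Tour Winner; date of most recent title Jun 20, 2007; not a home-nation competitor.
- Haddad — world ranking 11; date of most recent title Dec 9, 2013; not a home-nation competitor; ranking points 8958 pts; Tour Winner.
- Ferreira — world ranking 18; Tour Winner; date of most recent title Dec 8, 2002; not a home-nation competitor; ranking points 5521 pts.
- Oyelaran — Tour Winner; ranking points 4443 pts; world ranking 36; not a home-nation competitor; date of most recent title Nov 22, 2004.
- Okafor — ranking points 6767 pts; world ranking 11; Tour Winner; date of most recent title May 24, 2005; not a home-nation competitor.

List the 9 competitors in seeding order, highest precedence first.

By status category: Haddad, Okafor, Ruiz, Osei, Ferreira, Brennan, Tran, Lindqvist and Oyelaran (Tour Winner).
Among Haddad, Okafor, Ruiz, Osei, Ferreira, Brennan, Tran, Lindqvist and Oyelaran, by world ranking (lower first): Haddad and Okafor (11) before Ruiz, Osei, Ferreira and Brennan (18) before Tran, Lindqvist and Oyelaran (36).
Among Haddad and Okafor, by date of most recent title (later first): Haddad (Dec 9, 2013) before Okafor (May 24, 2005).
Among Ruiz, Osei, Ferreira and Brennan, by date of most recent title (later first): Ruiz (Jun 20, 2007) before Osei (Aug 7, 2003) before Ferreira (Dec 8, 2002) before Brennan (May 11, 2000).
Among Tran, Lindqvist and Oyelaran, by date of most recent title (later first): Tran (Nov 11, 2012) before Lindqvist (Nov 10, 2010) before Oyelaran (Nov 22, 2004).
Full order: Haddad, Okafor, Ruiz, Osei, Ferreira, Brennan, Tran, Lindqvist, Oyelaran.

Haddad, Okafor, Ruiz, Osei, Ferreira, Brennan, Tran, Lindqvist, Oyelaran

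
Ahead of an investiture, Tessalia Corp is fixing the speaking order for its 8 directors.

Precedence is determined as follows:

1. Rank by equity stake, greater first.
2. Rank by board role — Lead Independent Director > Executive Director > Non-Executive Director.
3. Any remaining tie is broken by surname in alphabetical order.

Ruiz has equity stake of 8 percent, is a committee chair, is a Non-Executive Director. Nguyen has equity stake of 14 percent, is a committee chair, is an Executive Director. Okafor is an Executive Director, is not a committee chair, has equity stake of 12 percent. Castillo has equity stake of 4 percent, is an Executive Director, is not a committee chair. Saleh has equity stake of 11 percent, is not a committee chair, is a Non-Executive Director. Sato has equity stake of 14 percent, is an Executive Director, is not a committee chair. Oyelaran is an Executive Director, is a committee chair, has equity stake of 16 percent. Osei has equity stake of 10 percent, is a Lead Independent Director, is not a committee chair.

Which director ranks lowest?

Castillo

By equity stake (higher first): Oyelaran (16 percent); then Nguyen and Sato (both 14 percent); then Okafor (12 percent); then Saleh (11 percent); then Osei (10 percent); then Ruiz (8 percent); then Castillo (4 percent).
Nguyen and Sato are each Executive Director, so the next rule applies.
Among Nguyen and Sato, alphabetically by surname: Nguyen before Sato.
Order: Oyelaran, Nguyen, Sato, Okafor, Saleh, Osei, Ruiz, Castillo.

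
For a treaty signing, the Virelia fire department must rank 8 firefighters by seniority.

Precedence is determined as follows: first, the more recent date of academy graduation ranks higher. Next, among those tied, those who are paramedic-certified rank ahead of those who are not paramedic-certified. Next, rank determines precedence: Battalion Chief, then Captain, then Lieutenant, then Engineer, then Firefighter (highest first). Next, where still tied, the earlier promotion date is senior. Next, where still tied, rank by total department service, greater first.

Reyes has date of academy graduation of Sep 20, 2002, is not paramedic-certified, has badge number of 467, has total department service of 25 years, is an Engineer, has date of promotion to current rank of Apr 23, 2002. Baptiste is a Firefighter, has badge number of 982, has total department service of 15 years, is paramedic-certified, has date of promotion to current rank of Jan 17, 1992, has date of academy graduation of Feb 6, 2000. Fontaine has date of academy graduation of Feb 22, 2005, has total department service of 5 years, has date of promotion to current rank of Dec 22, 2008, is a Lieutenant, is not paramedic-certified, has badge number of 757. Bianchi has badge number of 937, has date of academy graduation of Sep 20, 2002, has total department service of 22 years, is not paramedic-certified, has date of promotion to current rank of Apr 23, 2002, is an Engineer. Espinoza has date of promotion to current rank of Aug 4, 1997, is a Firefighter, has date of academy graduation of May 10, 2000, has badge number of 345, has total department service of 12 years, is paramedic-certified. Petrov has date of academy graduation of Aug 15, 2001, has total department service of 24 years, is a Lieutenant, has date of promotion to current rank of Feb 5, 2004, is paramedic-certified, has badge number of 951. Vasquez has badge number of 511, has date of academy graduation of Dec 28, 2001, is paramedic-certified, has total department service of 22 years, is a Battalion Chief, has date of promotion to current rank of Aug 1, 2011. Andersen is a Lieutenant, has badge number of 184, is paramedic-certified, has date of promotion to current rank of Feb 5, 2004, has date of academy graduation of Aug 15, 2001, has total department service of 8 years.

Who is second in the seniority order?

By date of academy graduation (later first): Fontaine (Feb 22, 2005); then Reyes and Bianchi (both Sep 20, 2002); then Vasquez (Dec 28, 2001); then Petrov and Andersen (both Aug 15, 2001); then Espinoza (May 10, 2000); then Baptiste (Feb 6, 2000).
Reyes and Bianchi are each not paramedic-certified, so the next rule applies.
Reyes and Bianchi are each Engineer, so the next rule applies.
Reyes and Bianchi both have date of promotion to current rank Apr 23, 2002, so the next rule applies.
Among Reyes and Bianchi, by total department service (higher first): Reyes (25 years) before Bianchi (22 years).
Petrov and Andersen are each paramedic-certified, so the next rule applies.
Petrov and Andersen are each Lieutenant, so the next rule applies.
Petrov and Andersen both have date of promotion to current rank Feb 5, 2004, so the next rule applies.
Among Petrov and Andersen, by total department service (higher first): Petrov (24 years) before Andersen (8 years).
Order: Fontaine, Reyes, Bianchi, Vasquez, Petrov, Andersen, Espinoza, Baptiste.

Reyes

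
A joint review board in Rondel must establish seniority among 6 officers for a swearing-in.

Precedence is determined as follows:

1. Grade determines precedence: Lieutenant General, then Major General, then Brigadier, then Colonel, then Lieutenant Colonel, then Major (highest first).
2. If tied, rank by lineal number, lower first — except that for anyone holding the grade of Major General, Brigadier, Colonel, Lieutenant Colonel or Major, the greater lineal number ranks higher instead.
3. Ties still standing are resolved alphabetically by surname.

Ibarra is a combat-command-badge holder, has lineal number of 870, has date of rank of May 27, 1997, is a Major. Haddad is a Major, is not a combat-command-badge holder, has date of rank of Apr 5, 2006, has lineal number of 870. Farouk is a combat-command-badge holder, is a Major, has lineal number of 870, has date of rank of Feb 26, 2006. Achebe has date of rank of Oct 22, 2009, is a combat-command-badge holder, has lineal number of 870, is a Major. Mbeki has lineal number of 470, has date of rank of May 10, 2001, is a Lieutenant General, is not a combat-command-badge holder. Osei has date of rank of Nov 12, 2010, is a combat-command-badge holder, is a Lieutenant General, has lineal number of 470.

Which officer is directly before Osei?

By grade: Mbeki and Osei (Lieutenant General); then Achebe, Farouk, Haddad and Ibarra (Major).
Mbeki and Osei both have lineal number 470, so the next rule applies.
Among Mbeki and Osei, alphabetically by surname: Mbeki before Osei.
Achebe, Farouk, Haddad and Ibarra all have lineal number 870, so the next rule applies.
Among Achebe, Farouk, Haddad and Ibarra, alphabetically by surname: Achebe before Farouk before Haddad before Ibarra.
Order: Mbeki, Osei, Achebe, Farouk, Haddad, Ibarra.

Mbeki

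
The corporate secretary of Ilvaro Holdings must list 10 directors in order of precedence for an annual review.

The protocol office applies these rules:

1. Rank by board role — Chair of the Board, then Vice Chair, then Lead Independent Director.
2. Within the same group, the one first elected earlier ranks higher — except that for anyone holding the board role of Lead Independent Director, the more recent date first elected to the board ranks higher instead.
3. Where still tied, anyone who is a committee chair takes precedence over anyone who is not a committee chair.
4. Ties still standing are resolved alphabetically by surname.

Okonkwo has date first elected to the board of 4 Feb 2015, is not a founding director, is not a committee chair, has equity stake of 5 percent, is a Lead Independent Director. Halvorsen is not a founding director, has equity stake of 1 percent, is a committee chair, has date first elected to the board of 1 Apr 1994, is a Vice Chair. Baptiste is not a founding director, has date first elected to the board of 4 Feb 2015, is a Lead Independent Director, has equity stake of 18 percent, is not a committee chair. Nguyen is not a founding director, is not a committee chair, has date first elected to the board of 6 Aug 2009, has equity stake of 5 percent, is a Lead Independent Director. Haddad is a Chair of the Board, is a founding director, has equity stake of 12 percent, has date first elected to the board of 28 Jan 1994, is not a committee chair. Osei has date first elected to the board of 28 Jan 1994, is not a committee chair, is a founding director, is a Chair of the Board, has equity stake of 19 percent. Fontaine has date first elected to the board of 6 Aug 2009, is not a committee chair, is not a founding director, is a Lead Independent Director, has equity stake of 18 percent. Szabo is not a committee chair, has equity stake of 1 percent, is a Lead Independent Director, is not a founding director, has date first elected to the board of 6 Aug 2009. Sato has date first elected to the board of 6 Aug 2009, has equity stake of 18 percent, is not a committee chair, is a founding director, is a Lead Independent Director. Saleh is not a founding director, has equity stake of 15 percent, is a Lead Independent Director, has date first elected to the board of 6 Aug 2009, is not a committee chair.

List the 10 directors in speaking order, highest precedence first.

By board role: Haddad and Osei (Chair of the Board); then Halvorsen (Vice Chair); then Baptiste, Okonkwo, Fontaine, Nguyen, Saleh, Sato and Szabo (Lead Independent Director).
Haddad and Osei both have date first elected to the board 28 Jan 1994, so the next rule applies.
Haddad and Osei are each not a committee chair, so the next rule applies.
Among Haddad and Osei, alphabetically by surname: Haddad before Osei.
Among Baptiste, Okonkwo, Fontaine, Nguyen, Saleh, Sato and Szabo, by date first elected to the board (later first) (reversed rule for this group): Baptiste and Okonkwo (4 Feb 2015) before Fontaine, Nguyen, Saleh, Sato and Szabo (6 Aug 2009).
Baptiste and Okonkwo are each not a committee chair, so the next rule applies.
Among Baptiste and Okonkwo, alphabetically by surname: Baptiste before Okonkwo.
Fontaine, Nguyen, Saleh, Sato and Szabo are each not a committee chair, so the next rule applies.
Among Fontaine, Nguyen, Saleh, Sato and Szabo, alphabetically by surname: Fontaine before Nguyen before Saleh before Sato before Szabo.
Full order: Haddad, Osei, Halvorsen, Baptiste, Okonkwo, Fontaine, Nguyen, Saleh, Sato, Szabo.

Haddad, Osei, Halvorsen, Baptiste, Okonkwo, Fontaine, Nguyen, Saleh, Sato, Szabo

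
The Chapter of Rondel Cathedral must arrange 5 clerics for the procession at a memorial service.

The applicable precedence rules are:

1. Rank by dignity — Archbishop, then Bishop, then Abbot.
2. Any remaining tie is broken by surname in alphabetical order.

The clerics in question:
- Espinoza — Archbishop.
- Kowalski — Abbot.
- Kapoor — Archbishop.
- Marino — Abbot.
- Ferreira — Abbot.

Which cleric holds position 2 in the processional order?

Kapoor

By dignity: Espinoza and Kapoor (Archbishop); then Ferreira, Kowalski and Marino (Abbot).
Among Espinoza and Kapoor, alphabetically by surname: Espinoza before Kapoor.
Among Ferreira, Kowalski and Marino, alphabetically by surname: Ferreira before Kowalski before Marino.
Order: Espinoza, Kapoor, Ferreira, Kowalski, Marino.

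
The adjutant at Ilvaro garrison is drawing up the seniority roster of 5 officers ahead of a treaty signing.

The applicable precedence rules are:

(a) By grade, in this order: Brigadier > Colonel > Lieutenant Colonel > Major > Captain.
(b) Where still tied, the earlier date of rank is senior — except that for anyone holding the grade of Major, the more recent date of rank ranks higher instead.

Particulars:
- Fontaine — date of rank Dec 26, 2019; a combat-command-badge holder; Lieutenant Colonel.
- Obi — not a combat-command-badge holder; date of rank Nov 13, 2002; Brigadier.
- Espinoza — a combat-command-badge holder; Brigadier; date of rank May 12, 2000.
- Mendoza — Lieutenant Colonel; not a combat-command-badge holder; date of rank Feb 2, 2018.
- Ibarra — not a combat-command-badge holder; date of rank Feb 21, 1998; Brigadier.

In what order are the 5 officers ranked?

By grade: Ibarra, Espinoza and Obi (Brigadier); then Mendoza and Fontaine (Lieutenant Colonel).
Among Ibarra, Espinoza and Obi, by date of rank (earlier first): Ibarra (Feb 21, 1998) before Espinoza (May 12, 2000) before Obi (Nov 13, 2002).
Among Mendoza and Fontaine, by date of rank (earlier first): Mendoza (Feb 2, 2018) before Fontaine (Dec 26, 2019).
Full order: Ibarra, Espinoza, Obi, Mendoza, Fontaine.

Ibarra, Espinoza, Obi, Mendoza, Fontaine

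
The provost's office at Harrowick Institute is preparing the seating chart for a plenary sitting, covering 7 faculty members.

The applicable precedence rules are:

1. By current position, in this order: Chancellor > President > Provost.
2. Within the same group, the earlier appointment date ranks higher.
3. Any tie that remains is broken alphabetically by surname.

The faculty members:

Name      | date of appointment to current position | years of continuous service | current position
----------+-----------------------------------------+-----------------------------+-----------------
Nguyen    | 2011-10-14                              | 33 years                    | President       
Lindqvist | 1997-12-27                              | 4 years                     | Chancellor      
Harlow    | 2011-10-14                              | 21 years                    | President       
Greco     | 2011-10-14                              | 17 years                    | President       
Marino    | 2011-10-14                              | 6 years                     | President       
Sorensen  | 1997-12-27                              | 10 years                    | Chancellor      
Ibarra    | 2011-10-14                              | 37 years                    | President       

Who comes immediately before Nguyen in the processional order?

Marino

By current position: Lindqvist and Sorensen (Chancellor); then Greco, Harlow, Ibarra, Marino and Nguyen (President).
Lindqvist and Sorensen both have date of appointment to current position 1997-12-27, so the next rule applies.
Among Lindqvist and Sorensen, alphabetically by surname: Lindqvist before Sorensen.
Greco, Harlow, Ibarra, Marino and Nguyen all have date of appointment to current position 2011-10-14, so the next rule applies.
Among Greco, Harlow, Ibarra, Marino and Nguyen, alphabetically by surname: Greco before Harlow before Ibarra before Marino before Nguyen.
Order: Lindqvist, Sorensen, Greco, Harlow, Ibarra, Marino, Nguyen.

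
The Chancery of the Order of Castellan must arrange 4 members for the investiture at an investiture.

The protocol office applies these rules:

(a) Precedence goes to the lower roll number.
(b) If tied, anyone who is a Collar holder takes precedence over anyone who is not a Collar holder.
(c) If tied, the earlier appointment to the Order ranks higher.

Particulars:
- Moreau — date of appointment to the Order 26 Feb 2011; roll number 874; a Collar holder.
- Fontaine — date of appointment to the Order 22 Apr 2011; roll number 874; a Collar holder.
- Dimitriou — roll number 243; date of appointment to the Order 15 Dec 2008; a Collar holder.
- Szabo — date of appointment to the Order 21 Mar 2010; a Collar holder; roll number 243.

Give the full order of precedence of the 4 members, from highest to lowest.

Dimitriou, Szabo, Moreau, Fontaine

By roll number (lower first): Dimitriou and Szabo (both 243); then Moreau and Fontaine (both 874).
Dimitriou and Szabo are each a Collar holder, so the next rule applies.
Among Dimitriou and Szabo, by date of appointment to the Order (earlier first): Dimitriou (15 Dec 2008) before Szabo (21 Mar 2010).
Moreau and Fontaine are each a Collar holder, so the next rule applies.
Among Moreau and Fontaine, by date of appointment to the Order (earlier first): Moreau (26 Feb 2011) before Fontaine (22 Apr 2011).
Full order: Dimitriou, Szabo, Moreau, Fontaine.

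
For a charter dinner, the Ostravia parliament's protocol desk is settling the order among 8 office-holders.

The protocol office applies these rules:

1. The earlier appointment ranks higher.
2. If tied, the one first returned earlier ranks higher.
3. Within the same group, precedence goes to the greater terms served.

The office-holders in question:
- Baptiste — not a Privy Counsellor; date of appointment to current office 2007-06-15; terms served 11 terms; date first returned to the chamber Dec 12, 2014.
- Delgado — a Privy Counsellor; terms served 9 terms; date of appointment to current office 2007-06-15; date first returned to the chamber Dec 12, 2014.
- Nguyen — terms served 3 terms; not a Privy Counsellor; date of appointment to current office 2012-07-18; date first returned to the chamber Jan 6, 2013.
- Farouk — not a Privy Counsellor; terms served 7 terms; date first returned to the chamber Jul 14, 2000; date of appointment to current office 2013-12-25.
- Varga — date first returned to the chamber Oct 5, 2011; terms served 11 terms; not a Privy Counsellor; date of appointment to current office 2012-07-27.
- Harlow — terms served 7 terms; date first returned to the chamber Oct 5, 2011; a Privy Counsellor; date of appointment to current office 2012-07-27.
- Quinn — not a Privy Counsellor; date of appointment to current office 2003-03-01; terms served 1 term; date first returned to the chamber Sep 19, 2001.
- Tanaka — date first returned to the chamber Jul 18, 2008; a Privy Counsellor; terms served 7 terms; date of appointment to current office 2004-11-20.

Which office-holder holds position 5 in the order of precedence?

By date of appointment to current office (earlier first): Quinn (2003-03-01); then Tanaka (2004-11-20); then Baptiste and Delgado (both 2007-06-15); then Nguyen (2012-07-18); then Varga and Harlow (both 2012-07-27); then Farouk (2013-12-25).
Baptiste and Delgado both have date first returned to the chamber Dec 12, 2014, so the next rule applies.
Among Baptiste and Delgado, by terms served (higher first): Baptiste (11 terms) before Delgado (9 terms).
Varga and Harlow both have date first returned to the chamber Oct 5, 2011, so the next rule applies.
Among Varga and Harlow, by terms served (higher first): Varga (11 terms) before Harlow (7 terms).
Order: Quinn, Tanaka, Baptiste, Delgado, Nguyen, Varga, Harlow, Farouk.

Nguyen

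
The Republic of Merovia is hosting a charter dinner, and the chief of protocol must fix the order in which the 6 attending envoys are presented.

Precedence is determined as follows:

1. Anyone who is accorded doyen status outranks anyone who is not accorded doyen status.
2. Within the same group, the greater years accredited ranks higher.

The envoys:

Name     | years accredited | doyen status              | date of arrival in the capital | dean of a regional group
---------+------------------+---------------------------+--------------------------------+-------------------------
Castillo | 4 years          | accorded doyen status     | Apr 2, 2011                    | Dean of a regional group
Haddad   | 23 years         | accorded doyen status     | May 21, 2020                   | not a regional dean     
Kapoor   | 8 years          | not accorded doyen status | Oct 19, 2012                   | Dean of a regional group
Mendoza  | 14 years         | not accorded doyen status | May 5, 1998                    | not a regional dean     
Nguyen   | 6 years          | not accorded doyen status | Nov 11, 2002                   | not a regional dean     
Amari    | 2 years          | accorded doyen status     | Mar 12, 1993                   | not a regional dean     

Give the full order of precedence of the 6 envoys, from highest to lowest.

By the first rule: Haddad, Castillo and Amari (each accorded doyen status); then Mendoza, Kapoor and Nguyen (each not accorded doyen status).
Among Haddad, Castillo and Amari, by years accredited (higher first): Haddad (23 years) before Castillo (4 years) before Amari (2 years).
Among Mendoza, Kapoor and Nguyen, by years accredited (higher first): Mendoza (14 years) before Kapoor (8 years) before Nguyen (6 years).
Full order: Haddad, Castillo, Amari, Mendoza, Kapoor, Nguyen.

Haddad, Castillo, Amari, Mendoza, Kapoor, Nguyen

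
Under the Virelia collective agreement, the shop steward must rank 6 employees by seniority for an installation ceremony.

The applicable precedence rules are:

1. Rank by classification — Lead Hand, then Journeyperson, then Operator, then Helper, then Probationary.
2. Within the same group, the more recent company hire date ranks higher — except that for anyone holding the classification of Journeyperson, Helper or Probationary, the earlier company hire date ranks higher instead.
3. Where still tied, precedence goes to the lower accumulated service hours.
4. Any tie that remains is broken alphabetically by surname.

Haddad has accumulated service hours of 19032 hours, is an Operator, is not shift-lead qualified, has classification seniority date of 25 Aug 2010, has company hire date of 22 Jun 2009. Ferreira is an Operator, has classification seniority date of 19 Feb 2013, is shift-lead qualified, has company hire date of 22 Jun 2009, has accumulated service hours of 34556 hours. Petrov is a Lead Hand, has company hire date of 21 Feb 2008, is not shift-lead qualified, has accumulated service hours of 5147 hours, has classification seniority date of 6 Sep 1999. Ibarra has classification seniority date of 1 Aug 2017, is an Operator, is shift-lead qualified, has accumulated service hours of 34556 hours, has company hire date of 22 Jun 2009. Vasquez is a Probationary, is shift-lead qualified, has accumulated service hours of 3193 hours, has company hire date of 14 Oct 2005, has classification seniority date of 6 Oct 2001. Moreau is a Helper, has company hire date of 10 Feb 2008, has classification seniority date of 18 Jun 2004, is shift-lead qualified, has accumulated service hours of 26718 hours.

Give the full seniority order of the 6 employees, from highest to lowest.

Petrov, Haddad, Ferreira, Ibarra, Moreau, Vasquez

By classification: Petrov (Lead Hand); then Haddad, Ferreira and Ibarra (Operator); then Moreau (Helper); then Vasquez (Probationary).
Haddad, Ferreira and Ibarra all have company hire date 22 Jun 2009, so the next rule applies.
Among Haddad, Ferreira and Ibarra, by accumulated service hours (lower first): Haddad (19032 hours) before Ferreira and Ibarra (34556 hours).
Among Ferreira and Ibarra, alphabetically by surname: Ferreira before Ibarra.
Full order: Petrov, Haddad, Ferreira, Ibarra, Moreau, Vasquez.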